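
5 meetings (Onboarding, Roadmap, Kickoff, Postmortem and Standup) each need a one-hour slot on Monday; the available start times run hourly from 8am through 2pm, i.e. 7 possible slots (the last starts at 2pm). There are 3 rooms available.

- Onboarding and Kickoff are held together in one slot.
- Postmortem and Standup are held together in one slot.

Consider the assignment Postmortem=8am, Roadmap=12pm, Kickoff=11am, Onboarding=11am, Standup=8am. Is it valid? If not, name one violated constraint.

Yes, all constraints hold

Onboarding and Kickoff are held together in one slot — holds.
Postmortem and Standup are held together in one slot — holds.
There are 3 rooms available — holds.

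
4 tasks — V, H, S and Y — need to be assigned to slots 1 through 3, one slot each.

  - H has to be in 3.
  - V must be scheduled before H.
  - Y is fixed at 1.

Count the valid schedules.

Splitting on V: it can be 1 (3), 2 (3). Listing each branch's schedules as (H, S, Y):
V=1: (3,1,1) (3,2,1) (3,3,1) — 3.
V=2: (3,1,1) (3,2,1) (3,3,1) — 3.
Summing: 3 + 3 = 6.

6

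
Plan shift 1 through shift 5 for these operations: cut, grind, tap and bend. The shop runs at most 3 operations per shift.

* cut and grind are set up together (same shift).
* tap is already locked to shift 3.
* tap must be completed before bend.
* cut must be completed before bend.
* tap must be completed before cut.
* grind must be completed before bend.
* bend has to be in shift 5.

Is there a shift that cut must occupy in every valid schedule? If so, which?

shift 4

tap is fixed at shift 3 and must come before cut, so cut is at least shift 4.
bend is fixed at shift 5 and must come after cut, so cut is at most shift 4.
So cut must be shift 4.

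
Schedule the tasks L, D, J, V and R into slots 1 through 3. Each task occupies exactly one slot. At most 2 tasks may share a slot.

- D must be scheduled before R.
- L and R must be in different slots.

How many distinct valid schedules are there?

27

Splitting on L: it can be 1 (12), 2 (9), 3 (6). Listing each branch's schedules as (D, J, V, R):
L=1: (1,2,2,3) (1,2,3,2) (1,2,3,3) (1,3,2,2) (1,3,2,3) (1,3,3,2) (2,1,2,3) (2,1,3,3) (2,2,1,3) (2,2,3,3) (2,3,1,3) (2,3,2,3) — 12.
L=2: (1,1,2,3) (1,1,3,3) (1,2,1,3) (1,2,3,3) (1,3,1,3) (1,3,2,3) (2,1,1,3) (2,1,3,3) (2,3,1,3) — 9.
L=3: (1,1,2,2) (1,1,3,2) (1,2,1,2) (1,2,3,2) (1,3,1,2) (1,3,2,2) — 6.
Summing: 12 + 9 + 6 = 27.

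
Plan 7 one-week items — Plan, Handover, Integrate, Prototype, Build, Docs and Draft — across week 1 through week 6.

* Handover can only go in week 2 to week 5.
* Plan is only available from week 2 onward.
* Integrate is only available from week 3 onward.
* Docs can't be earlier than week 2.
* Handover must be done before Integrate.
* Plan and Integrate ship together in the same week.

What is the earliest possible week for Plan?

week 3

Plan is available from week 2; Plan must be in the same week as Integrate, which can't be before week 3, so Plan is at least week 3.
Plan at week 3 is achievable: Plan in week 3; Handover in week 2; Integrate in week 3; Build in week 1; Prototype in week 1; Draft in week 1; Docs in week 2.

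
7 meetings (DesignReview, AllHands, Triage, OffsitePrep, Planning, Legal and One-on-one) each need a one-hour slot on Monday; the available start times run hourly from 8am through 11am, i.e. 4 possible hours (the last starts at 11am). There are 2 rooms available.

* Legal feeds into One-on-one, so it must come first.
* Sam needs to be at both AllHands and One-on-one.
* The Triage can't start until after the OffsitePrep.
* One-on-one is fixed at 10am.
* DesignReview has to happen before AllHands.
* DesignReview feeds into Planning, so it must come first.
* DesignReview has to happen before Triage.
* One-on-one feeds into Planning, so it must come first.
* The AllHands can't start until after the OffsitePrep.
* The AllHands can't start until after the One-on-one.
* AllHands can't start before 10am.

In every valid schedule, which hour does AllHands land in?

AllHands's window is 10am–11am.
One-on-one is fixed at 10am, and AllHands can't share a hour with One-on-one.
So AllHands must be 11am.

11am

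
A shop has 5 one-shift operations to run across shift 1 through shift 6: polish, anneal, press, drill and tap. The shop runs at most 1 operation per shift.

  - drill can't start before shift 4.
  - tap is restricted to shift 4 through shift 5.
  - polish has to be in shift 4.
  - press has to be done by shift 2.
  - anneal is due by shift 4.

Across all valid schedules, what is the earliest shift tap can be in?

Tap is available from shift 4; tap's own window allows nothing later than shift 5.
tap at shift 5 is achievable: tap -> shift 5, press -> shift 1, polish -> shift 4, anneal -> shift 2, drill -> shift 6.
Nothing earlier works — the capacity limit rule out every shift before shift 5.

shift 5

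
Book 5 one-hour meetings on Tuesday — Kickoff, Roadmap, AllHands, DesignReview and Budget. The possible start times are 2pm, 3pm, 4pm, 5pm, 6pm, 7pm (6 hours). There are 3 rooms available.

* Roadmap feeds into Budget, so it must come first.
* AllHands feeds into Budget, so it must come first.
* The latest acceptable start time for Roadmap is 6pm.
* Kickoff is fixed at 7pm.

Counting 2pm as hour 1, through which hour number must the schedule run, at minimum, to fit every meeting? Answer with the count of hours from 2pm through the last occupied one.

The precedence chain requires at least 2 distinct hours.
With at most 3 per hour and 5 meetings, at least 2 hours are needed.
Kickoff can't be placed before 7pm — that is hour 6 counting from 2pm — so the schedule must run through at least 6 hours.
6 works (last occupied hour: 7pm): for example Budget=3pm, AllHands=2pm, Roadmap=2pm, Kickoff=7pm, DesignReview=2pm.

6 hours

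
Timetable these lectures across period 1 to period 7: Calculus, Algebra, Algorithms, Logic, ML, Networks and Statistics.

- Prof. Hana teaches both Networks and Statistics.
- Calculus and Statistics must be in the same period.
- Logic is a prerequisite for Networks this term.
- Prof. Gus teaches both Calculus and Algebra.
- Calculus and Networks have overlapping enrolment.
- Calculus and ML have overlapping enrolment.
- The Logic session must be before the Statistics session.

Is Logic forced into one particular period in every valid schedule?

No

Logic can be period 1 (e.g. Algebra -> period 1; Logic -> period 1; Networks -> period 2; Algorithms -> period 1; ML -> period 1; Calculus -> period 3; Statistics -> period 3) or period 2 (e.g. Logic=period 2; Networks=period 3; Algebra=period 1; Calculus=period 4; Algorithms=period 1; Statistics=period 4; ML=period 1).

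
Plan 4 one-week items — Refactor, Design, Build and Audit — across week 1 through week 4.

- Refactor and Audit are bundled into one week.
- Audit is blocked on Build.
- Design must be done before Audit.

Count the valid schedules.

Splitting on Refactor: it can be week 2 (1), week 3 (4), week 4 (9). Listing each branch's schedules as (Design, Build, Audit) by week number:
Refactor=week 2: (1,1,2) — 1.
Refactor=week 3: (1,1,3) (1,2,3) (2,1,3) (2,2,3) — 4.
Refactor=week 4: (1,1,4) (1,2,4) (1,3,4) (2,1,4) (2,2,4) (2,3,4) (3,1,4) (3,2,4) (3,3,4) — 9.
Summing: 1 + 4 + 9 = 14.

14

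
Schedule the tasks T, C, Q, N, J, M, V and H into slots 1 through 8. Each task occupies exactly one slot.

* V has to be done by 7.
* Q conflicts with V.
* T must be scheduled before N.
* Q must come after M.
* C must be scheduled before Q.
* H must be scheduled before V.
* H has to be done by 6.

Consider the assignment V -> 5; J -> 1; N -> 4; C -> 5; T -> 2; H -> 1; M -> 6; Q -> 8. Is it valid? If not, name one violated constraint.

Yes, all constraints hold

V has to be done by 7 — holds.
H must be scheduled before V — holds.
T must be scheduled before N — holds.
Q conflicts with V — holds.
C must be scheduled before Q — holds.
H has to be done by 6 — holds.
Q must come after M — holds.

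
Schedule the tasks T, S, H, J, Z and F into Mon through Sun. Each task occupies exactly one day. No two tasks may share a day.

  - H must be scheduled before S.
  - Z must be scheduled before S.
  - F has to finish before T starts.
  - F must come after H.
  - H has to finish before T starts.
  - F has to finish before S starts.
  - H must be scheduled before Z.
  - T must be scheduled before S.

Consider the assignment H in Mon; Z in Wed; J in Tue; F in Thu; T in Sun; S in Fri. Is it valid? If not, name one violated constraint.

H has to finish before T starts — holds.
No two tasks may share a day — holds.
F has to finish before S starts — holds.
T must be scheduled before S — violated.
Z must be scheduled before S — holds.
H must be scheduled before S — holds.
H must be scheduled before Z — holds.
F has to finish before T starts — holds.
F must come after H — holds.

Invalid. T must be scheduled before S.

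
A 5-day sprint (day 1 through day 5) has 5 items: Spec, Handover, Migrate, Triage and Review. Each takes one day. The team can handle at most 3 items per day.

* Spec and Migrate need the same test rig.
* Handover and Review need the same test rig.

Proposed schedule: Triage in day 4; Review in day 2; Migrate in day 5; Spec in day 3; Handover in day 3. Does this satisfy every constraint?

Yes, all constraints hold

The team can handle at most 3 items per day — holds.
Spec and Migrate need the same test rig — holds.
Handover and Review need the same test rig — holds.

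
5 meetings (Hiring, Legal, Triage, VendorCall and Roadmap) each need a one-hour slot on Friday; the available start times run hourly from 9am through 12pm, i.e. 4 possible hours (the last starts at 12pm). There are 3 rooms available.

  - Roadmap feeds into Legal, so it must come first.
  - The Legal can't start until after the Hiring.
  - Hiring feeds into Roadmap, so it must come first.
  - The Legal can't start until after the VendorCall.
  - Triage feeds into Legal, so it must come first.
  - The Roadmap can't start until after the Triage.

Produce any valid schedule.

Hiring in 9am, Triage in 9am, VendorCall in 9am, Legal in 11am, Roadmap in 10am

Checking: Hiring(9am) before Legal(11am); Triage(9am) before Roadmap(10am); Triage(9am) before Legal(11am); Roadmap(10am) before Legal(11am); Hiring(9am) before Roadmap(10am); VendorCall(9am) before Legal(11am); max 3 per hour (cap 3).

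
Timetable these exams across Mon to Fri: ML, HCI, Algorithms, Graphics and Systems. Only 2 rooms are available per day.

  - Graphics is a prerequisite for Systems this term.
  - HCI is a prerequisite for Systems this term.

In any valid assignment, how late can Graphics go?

Thu

Downstream work caps Graphics at Thu.
Graphics at Thu is achievable: Systems=Fri; HCI=Mon; ML=Mon; Algorithms=Tue; Graphics=Thu.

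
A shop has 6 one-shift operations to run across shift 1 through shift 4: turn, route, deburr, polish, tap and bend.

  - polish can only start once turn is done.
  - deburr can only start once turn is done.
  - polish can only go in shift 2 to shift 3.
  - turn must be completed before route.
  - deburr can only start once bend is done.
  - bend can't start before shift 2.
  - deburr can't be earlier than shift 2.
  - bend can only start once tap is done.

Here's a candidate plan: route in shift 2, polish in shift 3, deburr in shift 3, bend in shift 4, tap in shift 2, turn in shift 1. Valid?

polish can only start once turn is done — holds.
deburr can only start once bend is done — violated.
polish can only go in shift 2 to shift 3 — holds.
bend can only start once tap is done — holds.
deburr can only start once turn is done — holds.
deburr can't be earlier than shift 2 — holds.
bend can't start before shift 2 — holds.
turn must be completed before route — holds.

No. deburr can only start once bend is done is not satisfied.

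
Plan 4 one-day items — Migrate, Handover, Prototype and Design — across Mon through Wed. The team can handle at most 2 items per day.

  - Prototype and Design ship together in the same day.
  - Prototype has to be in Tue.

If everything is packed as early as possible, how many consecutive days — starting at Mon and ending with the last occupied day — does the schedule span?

With at most 2 per day and 4 work items, at least 2 days are needed.
Prototype can't be placed before Tue — that is day 2 counting from Mon — so the schedule must run through at least 2 days.
2 works (last occupied day: Tue): for example Handover in Mon, Design in Tue, Prototype in Tue, Migrate in Mon.

2 days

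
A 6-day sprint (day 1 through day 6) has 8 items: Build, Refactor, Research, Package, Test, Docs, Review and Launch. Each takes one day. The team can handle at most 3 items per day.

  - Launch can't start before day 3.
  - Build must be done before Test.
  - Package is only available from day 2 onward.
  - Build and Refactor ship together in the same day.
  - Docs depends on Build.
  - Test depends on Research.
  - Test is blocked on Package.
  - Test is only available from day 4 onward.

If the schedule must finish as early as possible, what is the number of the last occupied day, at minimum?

4

The precedence chain requires at least 2 distinct days.
With at most 3 per day and 8 work items, at least 3 days are needed.
Test can't be placed before day 4, so the schedule must run through at least day 4.
4 works (last occupied day: day 4): for example Build -> day 1; Test -> day 4; Docs -> day 2; Review -> day 2; Refactor -> day 1; Research -> day 1; Package -> day 2; Launch -> day 3.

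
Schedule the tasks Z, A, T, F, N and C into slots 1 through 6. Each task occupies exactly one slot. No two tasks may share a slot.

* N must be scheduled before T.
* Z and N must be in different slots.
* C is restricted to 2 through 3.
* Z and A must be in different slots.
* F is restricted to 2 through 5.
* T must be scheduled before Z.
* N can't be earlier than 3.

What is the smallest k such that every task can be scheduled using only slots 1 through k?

6 slots

The precedence chain requires at least 3 distinct slots.
With at most 1 per slot and 6 tasks, at least 6 slots are needed.
Propagating the time windows through the other constraints, Z can't land before 5, so the schedule must run through at least slot 5.
6 works (last occupied slot: 6): for example F=4; N=3; C=2; Z=6; A=1; T=5.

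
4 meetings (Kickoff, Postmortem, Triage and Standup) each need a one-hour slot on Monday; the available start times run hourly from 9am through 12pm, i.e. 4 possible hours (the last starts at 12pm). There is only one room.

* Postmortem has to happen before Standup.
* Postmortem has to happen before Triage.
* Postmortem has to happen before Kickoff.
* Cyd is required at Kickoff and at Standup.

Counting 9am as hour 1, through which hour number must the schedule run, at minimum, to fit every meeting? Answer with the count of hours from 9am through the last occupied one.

4

The precedence chain requires at least 2 distinct hours.
With at most 1 per hour and 4 meetings, at least 4 hours are needed.
4 works (last occupied hour: 12pm): for example Kickoff -> 10am; Standup -> 12pm; Triage -> 11am; Postmortem -> 9am.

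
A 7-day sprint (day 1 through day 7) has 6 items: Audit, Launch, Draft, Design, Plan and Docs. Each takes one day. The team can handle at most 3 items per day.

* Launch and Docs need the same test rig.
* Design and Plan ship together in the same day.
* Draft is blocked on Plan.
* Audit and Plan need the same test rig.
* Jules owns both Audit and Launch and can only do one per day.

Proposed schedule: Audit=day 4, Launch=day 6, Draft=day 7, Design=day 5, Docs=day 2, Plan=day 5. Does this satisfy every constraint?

Yes, all constraints hold

Audit and Plan need the same test rig — holds.
Launch and Docs need the same test rig — holds.
The team can handle at most 3 items per day — holds.
Jules owns both Audit and Launch and can only do one per day — holds.
Draft is blocked on Plan — holds.
Design and Plan ship together in the same day — holds.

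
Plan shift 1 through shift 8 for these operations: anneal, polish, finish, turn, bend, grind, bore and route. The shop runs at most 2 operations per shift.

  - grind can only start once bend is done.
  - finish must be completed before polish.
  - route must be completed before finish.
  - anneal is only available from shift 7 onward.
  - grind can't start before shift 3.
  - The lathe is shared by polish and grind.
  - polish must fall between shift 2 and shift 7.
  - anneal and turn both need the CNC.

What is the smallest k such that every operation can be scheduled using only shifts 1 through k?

7

The precedence chain requires at least 3 distinct shifts.
With at most 2 per shift and 8 operations, at least 4 shifts are needed.
anneal can't be placed before shift 7, so the schedule must run through at least shift 7.
7 works (last occupied shift: shift 7): for example bore in shift 3, bend in shift 1, polish in shift 4, route in shift 1, turn in shift 2, anneal in shift 7, grind in shift 3, finish in shift 2.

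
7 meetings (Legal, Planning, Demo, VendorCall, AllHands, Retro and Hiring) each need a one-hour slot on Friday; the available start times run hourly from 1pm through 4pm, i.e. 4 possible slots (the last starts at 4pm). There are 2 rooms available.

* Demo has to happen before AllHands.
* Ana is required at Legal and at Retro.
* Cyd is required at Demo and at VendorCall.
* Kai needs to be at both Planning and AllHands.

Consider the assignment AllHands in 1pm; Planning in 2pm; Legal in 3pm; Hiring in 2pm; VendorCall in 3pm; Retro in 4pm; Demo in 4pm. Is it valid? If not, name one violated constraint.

No. Demo has to happen before AllHands is not satisfied.

There are 2 rooms available — holds.
Ana is required at Legal and at Retro — holds.
Demo has to happen before AllHands — violated.
Cyd is required at Demo and at VendorCall — holds.
Kai needs to be at both Planning and AllHands — holds.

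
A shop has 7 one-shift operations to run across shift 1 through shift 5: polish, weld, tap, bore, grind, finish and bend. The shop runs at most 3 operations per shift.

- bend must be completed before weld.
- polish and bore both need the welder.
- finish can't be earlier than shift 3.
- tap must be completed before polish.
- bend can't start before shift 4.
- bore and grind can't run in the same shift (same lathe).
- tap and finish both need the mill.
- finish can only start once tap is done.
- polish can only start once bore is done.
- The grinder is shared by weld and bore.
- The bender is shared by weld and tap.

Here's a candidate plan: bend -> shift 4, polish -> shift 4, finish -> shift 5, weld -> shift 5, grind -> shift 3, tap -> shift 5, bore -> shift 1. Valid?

No — it violates: The bender is shared by weld and tap

finish can only start once tap is done — violated.
tap and finish both need the mill — violated.
tap must be completed before polish — violated.
The grinder is shared by weld and bore — holds.
bore and grind can't run in the same shift (same lathe) — holds.
bend must be completed before weld — holds.
finish can't be earlier than shift 3 — holds.
polish can only start once bore is done — holds.
bend can't start before shift 4 — holds.
The bender is shared by weld and tap — violated.
The shop runs at most 3 operations per shift — holds.
polish and bore both need the welder — holds.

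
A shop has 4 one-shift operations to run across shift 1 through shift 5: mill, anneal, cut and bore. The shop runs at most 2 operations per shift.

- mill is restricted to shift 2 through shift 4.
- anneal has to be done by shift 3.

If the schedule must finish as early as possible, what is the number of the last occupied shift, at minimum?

shift 2

With at most 2 per shift and 4 operations, at least 2 shifts are needed.
mill can't be placed before shift 2, so the schedule must run through at least shift 2.
2 works (last occupied shift: shift 2): for example mill=shift 2, cut=shift 1, bore=shift 2, anneal=shift 1.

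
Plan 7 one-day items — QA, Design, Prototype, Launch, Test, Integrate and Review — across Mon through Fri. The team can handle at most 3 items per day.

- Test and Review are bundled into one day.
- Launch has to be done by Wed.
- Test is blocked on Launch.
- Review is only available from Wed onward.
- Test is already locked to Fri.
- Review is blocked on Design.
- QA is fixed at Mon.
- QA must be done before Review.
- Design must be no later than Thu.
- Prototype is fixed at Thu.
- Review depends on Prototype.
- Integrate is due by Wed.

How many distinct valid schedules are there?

35

Splitting on Design: it can be Mon (8), Tue (9), Wed (9), Thu (9). Listing each branch's schedules as (QA, Prototype, Launch, Test, Integrate, Review):
Design=Mon: (Mon,Thu,Mon,Fri,Tue,Fri) (Mon,Thu,Mon,Fri,Wed,Fri) (Mon,Thu,Tue,Fri,Mon,Fri) (Mon,Thu,Tue,Fri,Tue,Fri) (Mon,Thu,Tue,Fri,Wed,Fri) (Mon,Thu,Wed,Fri,Mon,Fri) (Mon,Thu,Wed,Fri,Tue,Fri) (Mon,Thu,Wed,Fri,Wed,Fri) — 8.
Design=Tue: (Mon,Thu,Mon,Fri,Mon,Fri) (Mon,Thu,Mon,Fri,Tue,Fri) (Mon,Thu,Mon,Fri,Wed,Fri) (Mon,Thu,Tue,Fri,Mon,Fri) (Mon,Thu,Tue,Fri,Tue,Fri) (Mon,Thu,Tue,Fri,Wed,Fri) (Mon,Thu,Wed,Fri,Mon,Fri) (Mon,Thu,Wed,Fri,Tue,Fri) (Mon,Thu,Wed,Fri,Wed,Fri) — 9.
Design=Wed: (Mon,Thu,Mon,Fri,Mon,Fri) (Mon,Thu,Mon,Fri,Tue,Fri) (Mon,Thu,Mon,Fri,Wed,Fri) (Mon,Thu,Tue,Fri,Mon,Fri) (Mon,Thu,Tue,Fri,Tue,Fri) (Mon,Thu,Tue,Fri,Wed,Fri) (Mon,Thu,Wed,Fri,Mon,Fri) (Mon,Thu,Wed,Fri,Tue,Fri) (Mon,Thu,Wed,Fri,Wed,Fri) — 9.
Design=Thu: (Mon,Thu,Mon,Fri,Mon,Fri) (Mon,Thu,Mon,Fri,Tue,Fri) (Mon,Thu,Mon,Fri,Wed,Fri) (Mon,Thu,Tue,Fri,Mon,Fri) (Mon,Thu,Tue,Fri,Tue,Fri) (Mon,Thu,Tue,Fri,Wed,Fri) (Mon,Thu,Wed,Fri,Mon,Fri) (Mon,Thu,Wed,Fri,Tue,Fri) (Mon,Thu,Wed,Fri,Wed,Fri) — 9.
Summing: 8 + 9 + 9 + 9 = 35.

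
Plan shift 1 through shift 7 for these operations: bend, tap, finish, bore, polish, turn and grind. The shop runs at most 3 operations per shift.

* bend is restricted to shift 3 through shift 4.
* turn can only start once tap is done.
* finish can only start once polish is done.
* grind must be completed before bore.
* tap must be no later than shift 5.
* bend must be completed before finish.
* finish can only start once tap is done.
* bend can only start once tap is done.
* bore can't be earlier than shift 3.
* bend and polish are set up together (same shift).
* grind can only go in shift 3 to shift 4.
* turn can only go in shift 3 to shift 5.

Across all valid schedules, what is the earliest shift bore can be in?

shift 4

Bore is available from shift 3; precedence pushes bore to at least shift 4.
bore at shift 4 is achievable: bore in shift 4; bend in shift 3; finish in shift 4; grind in shift 3; tap in shift 1; turn in shift 4; polish in shift 3.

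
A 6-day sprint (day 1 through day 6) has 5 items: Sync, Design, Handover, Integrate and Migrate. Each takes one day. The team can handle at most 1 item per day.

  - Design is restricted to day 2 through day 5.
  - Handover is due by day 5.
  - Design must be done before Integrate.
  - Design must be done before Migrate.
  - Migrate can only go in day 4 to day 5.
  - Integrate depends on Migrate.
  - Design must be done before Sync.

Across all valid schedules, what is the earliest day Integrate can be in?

Precedence pushes Integrate to at least day 5.
Integrate at day 5 is achievable: Sync in day 3; Handover in day 1; Migrate in day 4; Integrate in day 5; Design in day 2.

day 5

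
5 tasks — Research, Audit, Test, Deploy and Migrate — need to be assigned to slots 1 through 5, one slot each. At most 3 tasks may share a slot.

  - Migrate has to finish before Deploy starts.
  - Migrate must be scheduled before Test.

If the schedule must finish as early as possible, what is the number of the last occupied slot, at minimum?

The precedence chain requires at least 2 distinct slots.
With at most 3 per slot and 5 tasks, at least 2 slots are needed.
2 works (last occupied slot: 2): for example Migrate=1; Deploy=2; Test=2; Audit=1; Research=1.

2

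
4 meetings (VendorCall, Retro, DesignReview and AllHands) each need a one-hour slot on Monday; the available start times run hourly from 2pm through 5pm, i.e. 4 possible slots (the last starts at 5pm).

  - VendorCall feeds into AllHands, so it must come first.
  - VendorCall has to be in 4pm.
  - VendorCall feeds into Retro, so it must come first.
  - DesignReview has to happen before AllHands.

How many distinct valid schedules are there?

Enumerating: DesignReview in 2pm; VendorCall in 4pm; AllHands in 5pm; Retro in 5pm | AllHands -> 5pm; Retro -> 5pm; VendorCall -> 4pm; DesignReview -> 3pm | AllHands -> 5pm, Retro -> 5pm, DesignReview -> 4pm, VendorCall -> 4pm.

3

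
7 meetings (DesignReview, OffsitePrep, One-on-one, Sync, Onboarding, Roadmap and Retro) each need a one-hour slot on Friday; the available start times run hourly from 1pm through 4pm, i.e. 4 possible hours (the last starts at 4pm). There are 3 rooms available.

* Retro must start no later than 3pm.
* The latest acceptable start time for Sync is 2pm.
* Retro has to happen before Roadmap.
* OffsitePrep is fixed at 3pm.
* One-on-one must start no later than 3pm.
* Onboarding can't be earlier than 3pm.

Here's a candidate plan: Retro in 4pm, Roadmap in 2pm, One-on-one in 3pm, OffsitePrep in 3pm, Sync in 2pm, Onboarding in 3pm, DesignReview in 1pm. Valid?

No. Retro must start no later than 3pm is not satisfied.

Onboarding can't be earlier than 3pm — holds.
One-on-one must start no later than 3pm — holds.
Retro has to happen before Roadmap — violated.
Retro must start no later than 3pm — violated.
There are 3 rooms available — holds.
The latest acceptable start time for Sync is 2pm — holds.
OffsitePrep is fixed at 3pm — holds.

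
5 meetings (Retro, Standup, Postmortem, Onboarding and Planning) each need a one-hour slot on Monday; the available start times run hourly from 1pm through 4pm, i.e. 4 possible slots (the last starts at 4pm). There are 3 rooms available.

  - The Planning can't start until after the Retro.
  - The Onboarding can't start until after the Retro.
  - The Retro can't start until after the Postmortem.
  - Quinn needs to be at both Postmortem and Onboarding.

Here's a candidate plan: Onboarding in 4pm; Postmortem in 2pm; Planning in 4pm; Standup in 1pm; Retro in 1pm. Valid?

Quinn needs to be at both Postmortem and Onboarding — holds.
The Onboarding can't start until after the Retro — holds.
The Planning can't start until after the Retro — holds.
There are 3 rooms available — holds.
The Retro can't start until after the Postmortem — violated.

No. The Retro can't start until after the Postmortem is not satisfied.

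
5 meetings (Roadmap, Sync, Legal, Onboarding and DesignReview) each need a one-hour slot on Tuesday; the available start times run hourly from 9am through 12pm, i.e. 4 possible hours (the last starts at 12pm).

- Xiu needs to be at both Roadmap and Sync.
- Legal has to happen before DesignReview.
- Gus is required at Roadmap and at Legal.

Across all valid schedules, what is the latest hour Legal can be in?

Downstream work caps Legal at 11am.
Legal at 11am is achievable: Roadmap -> 9am, DesignReview -> 12pm, Onboarding -> 9am, Sync -> 10am, Legal -> 11am.

11am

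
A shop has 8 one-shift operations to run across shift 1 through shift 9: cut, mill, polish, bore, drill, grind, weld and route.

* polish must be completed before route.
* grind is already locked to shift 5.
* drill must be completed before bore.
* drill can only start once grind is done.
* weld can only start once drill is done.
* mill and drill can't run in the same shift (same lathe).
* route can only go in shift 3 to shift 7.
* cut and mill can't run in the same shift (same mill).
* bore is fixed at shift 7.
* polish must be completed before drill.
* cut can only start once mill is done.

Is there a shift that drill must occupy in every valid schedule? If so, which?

grind is fixed at shift 5 and must come before drill, so drill is at least shift 6.
bore is fixed at shift 7 and must come after drill, so drill is at most shift 6.
So drill must be shift 6.

shift 6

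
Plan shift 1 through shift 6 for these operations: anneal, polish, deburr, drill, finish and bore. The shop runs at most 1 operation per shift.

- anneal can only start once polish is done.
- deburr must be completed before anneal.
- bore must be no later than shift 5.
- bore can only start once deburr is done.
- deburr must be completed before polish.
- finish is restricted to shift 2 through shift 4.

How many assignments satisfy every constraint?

Splitting on anneal: it can be shift 3 (1), shift 4 (2), shift 5 (6), shift 6 (24). Listing each branch's schedules as (polish, deburr, drill, finish, bore) by shift number:
anneal=shift 3: (2,1,6,4,5) — 1.
anneal=shift 4: (2,1,6,3,5) (3,1,6,2,5) — 2.
anneal=shift 5: (2,1,6,3,4) (2,1,6,4,3) (3,1,6,2,4) (3,1,6,4,2) (4,1,6,2,3) (4,1,6,3,2) — 6.
anneal=shift 6: (2,1,3,4,5) (2,1,4,3,5) (2,1,5,3,4) (2,1,5,4,3) (3,1,2,4,5) (3,1,4,2,5) (3,1,5,2,4) (3,1,5,4,2) (3,2,1,4,5) (4,1,2,3,5) (4,1,3,2,5) (4,1,5,2,3) (4,1,5,3,2) (4,2,1,3,5) (4,3,1,2,5) (5,1,2,3,4) (5,1,2,4,3) (5,1,3,2,4) (5,1,3,4,2) (5,1,4,2,3) (5,1,4,3,2) (5,2,1,3,4) (5,2,1,4,3) (5,3,1,2,4) — 24.
Summing: 1 + 2 + 6 + 24 = 33.

33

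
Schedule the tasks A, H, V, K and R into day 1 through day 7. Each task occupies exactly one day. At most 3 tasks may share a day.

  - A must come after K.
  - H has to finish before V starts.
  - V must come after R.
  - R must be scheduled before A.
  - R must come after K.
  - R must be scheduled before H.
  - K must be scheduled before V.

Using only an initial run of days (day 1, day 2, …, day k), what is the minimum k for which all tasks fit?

4 days

The precedence chain requires at least 4 distinct days.
With at most 3 per day and 5 tasks, at least 2 days are needed.
4 works (last occupied day: day 4): for example K -> day 1, A -> day 3, V -> day 4, H -> day 3, R -> day 2.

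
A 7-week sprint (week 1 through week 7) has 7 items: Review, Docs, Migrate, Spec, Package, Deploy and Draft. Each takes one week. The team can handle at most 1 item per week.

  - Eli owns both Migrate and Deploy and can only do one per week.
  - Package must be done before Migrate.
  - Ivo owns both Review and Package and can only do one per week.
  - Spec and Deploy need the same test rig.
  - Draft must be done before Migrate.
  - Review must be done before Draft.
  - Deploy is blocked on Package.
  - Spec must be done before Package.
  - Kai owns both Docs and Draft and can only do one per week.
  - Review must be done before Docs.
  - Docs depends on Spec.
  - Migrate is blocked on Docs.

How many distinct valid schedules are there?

Splitting on Review: it can be week 1 (23), week 2 (18), week 3 (8), week 4 (2). Listing each branch's schedules as (Docs, Migrate, Spec, Package, Deploy, Draft) by week number:
Review=week 1: (3,6,2,4,7,5) (3,6,2,5,7,4) (3,7,2,4,5,6) (3,7,2,4,6,5) (3,7,2,5,6,4) (4,6,2,3,7,5) (4,6,2,5,7,3) (4,6,3,5,7,2) (4,7,2,3,5,6) (4,7,2,3,6,5) (4,7,2,5,6,3) (4,7,3,5,6,2) (5,6,2,3,7,4) (5,6,2,4,7,3) (5,6,3,4,7,2) (5,7,2,3,4,6) (5,7,2,3,6,4) (5,7,2,4,6,3) (5,7,3,4,6,2) (6,7,2,3,4,5) (6,7,2,3,5,4) (6,7,2,4,5,3) (6,7,3,4,5,2) — 23.
Review=week 2: (3,6,1,4,7,5) (3,6,1,5,7,4) (3,7,1,4,5,6) (3,7,1,4,6,5) (3,7,1,5,6,4) (4,6,1,3,7,5) (4,6,1,5,7,3) (4,7,1,3,5,6) (4,7,1,3,6,5) (4,7,1,5,6,3) (5,6,1,3,7,4) (5,6,1,4,7,3) (5,7,1,3,4,6) (5,7,1,3,6,4) (5,7,1,4,6,3) (6,7,1,3,4,5) (6,7,1,3,5,4) (6,7,1,4,5,3) — 18.
Review=week 3: (4,6,1,2,7,5) (4,7,1,2,5,6) (4,7,1,2,6,5) (5,6,1,2,7,4) (5,7,1,2,4,6) (5,7,1,2,6,4) (6,7,1,2,4,5) (6,7,1,2,5,4) — 8.
Review=week 4: (5,7,1,2,3,6) (6,7,1,2,3,5) — 2.
Summing: 23 + 18 + 8 + 2 = 51.

51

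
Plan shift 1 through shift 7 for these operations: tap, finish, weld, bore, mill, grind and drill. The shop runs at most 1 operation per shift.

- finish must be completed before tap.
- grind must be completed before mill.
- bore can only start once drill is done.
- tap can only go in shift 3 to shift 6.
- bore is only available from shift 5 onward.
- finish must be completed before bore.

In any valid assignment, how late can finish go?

Downstream work caps finish at shift 5.
finish at shift 5 is achievable: weld in shift 4, mill in shift 2, drill in shift 3, tap in shift 6, finish in shift 5, grind in shift 1, bore in shift 7.

shift 5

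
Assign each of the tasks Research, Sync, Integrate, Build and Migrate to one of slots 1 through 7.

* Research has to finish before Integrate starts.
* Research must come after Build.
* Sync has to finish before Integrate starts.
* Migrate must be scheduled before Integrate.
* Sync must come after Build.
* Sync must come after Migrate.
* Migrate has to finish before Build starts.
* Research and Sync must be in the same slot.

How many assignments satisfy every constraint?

Splitting on Research: it can be 3 (4), 4 (9), 5 (12), 6 (10). Listing each branch's schedules as (Sync, Integrate, Build, Migrate):
Research=3: (3,4,2,1) (3,5,2,1) (3,6,2,1) (3,7,2,1) — 4.
Research=4: (4,5,2,1) (4,5,3,1) (4,5,3,2) (4,6,2,1) (4,6,3,1) (4,6,3,2) (4,7,2,1) (4,7,3,1) (4,7,3,2) — 9.
Research=5: (5,6,2,1) (5,6,3,1) (5,6,3,2) (5,6,4,1) (5,6,4,2) (5,6,4,3) (5,7,2,1) (5,7,3,1) (5,7,3,2) (5,7,4,1) (5,7,4,2) (5,7,4,3) — 12.
Research=6: (6,7,2,1) (6,7,3,1) (6,7,3,2) (6,7,4,1) (6,7,4,2) (6,7,4,3) (6,7,5,1) (6,7,5,2) (6,7,5,3) (6,7,5,4) — 10.
Summing: 4 + 9 + 12 + 10 = 35.

35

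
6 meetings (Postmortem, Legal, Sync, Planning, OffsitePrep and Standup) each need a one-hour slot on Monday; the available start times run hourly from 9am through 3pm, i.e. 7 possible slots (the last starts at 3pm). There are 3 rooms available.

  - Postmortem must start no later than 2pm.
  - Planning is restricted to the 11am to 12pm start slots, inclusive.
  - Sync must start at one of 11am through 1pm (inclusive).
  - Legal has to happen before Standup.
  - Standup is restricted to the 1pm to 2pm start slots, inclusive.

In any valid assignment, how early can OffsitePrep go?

9am

OffsitePrep at 9am is achievable: OffsitePrep=9am, Planning=11am, Sync=11am, Legal=9am, Standup=1pm, Postmortem=9am.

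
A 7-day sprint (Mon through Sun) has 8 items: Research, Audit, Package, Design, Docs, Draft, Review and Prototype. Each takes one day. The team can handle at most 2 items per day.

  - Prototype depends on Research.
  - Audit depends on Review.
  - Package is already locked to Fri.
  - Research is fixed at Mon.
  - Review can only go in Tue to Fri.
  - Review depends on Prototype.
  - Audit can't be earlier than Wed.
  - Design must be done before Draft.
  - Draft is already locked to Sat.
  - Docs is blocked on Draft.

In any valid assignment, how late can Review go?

Fri

Review is available from Tue; precedence pushes Review to at least Wed; Review's own window allows nothing later than Fri.
Review at Fri is achievable: Research in Mon; Draft in Sat; Audit in Sat; Package in Fri; Design in Mon; Prototype in Tue; Docs in Sun; Review in Fri.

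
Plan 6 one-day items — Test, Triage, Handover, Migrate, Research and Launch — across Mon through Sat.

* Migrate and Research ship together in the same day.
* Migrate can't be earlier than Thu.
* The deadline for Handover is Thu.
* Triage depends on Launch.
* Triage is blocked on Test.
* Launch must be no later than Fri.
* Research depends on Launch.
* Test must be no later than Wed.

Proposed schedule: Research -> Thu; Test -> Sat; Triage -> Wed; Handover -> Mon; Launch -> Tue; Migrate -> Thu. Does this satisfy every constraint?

Invalid. Test must be no later than Wed.

Test must be no later than Wed — violated.
Triage is blocked on Test — violated.
Research depends on Launch — holds.
Migrate can't be earlier than Thu — holds.
Launch must be no later than Fri — holds.
Triage depends on Launch — holds.
Migrate and Research ship together in the same day — holds.
The deadline for Handover is Thu — holds.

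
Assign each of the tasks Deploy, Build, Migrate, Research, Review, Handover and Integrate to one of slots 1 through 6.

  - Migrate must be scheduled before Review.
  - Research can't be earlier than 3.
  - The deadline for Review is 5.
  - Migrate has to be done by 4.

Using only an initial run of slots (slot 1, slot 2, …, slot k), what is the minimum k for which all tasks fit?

The precedence chain requires at least 2 distinct slots.
Research can't be placed before 3, so the schedule must run through at least slot 3.
3 works (last occupied slot: 3): for example Build=1; Review=2; Deploy=1; Research=3; Migrate=1; Handover=1; Integrate=1.

3 slots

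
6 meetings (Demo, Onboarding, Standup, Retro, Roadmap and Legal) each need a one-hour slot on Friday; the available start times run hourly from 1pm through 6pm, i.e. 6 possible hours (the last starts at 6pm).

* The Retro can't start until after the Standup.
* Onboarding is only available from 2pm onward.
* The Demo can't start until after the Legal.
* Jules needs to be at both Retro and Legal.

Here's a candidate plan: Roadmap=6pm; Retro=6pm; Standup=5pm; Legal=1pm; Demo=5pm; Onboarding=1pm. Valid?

Invalid. Onboarding is only available from 2pm onward.

The Demo can't start until after the Legal — holds.
The Retro can't start until after the Standup — holds.
Jules needs to be at both Retro and Legal — holds.
Onboarding is only available from 2pm onward — violated.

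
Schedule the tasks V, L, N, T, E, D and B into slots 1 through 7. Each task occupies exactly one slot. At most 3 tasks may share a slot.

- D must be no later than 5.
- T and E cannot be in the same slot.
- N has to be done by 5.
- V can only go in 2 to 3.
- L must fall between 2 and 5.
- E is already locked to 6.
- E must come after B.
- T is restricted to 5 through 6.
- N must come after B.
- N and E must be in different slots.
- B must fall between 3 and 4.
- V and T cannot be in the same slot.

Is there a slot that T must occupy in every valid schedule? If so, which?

T's window is 5–6.
E is fixed at 6, and T can't share a slot with E.
So T must be 5.

5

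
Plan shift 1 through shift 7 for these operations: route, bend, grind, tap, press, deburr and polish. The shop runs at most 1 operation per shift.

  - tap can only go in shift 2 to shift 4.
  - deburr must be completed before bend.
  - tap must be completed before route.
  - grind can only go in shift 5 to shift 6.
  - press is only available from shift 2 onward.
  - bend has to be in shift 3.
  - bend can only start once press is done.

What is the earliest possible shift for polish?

polish at shift 5 is achievable: grind in shift 6; polish in shift 5; bend in shift 3; deburr in shift 1; tap in shift 4; press in shift 2; route in shift 7.
Nothing earlier works — the capacity limit rule out every shift before shift 5.

shift 5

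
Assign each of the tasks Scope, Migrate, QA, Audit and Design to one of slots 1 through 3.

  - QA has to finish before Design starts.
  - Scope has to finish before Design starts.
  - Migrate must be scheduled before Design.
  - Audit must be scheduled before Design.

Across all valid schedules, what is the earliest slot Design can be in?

Precedence pushes Design to at least 2.
Design at 2 is achievable: Scope in 1; Design in 2; Audit in 1; Migrate in 1; QA in 1.

2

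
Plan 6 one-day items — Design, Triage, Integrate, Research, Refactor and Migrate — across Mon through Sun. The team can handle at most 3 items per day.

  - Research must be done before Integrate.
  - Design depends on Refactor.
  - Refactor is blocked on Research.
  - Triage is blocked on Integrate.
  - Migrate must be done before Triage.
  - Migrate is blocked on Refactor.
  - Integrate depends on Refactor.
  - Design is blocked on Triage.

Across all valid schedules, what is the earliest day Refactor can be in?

Tue

Precedence pushes Refactor to at least Tue; downstream work caps Refactor at Thu.
Refactor at Tue is achievable: Design=Fri, Integrate=Wed, Research=Mon, Migrate=Wed, Refactor=Tue, Triage=Thu.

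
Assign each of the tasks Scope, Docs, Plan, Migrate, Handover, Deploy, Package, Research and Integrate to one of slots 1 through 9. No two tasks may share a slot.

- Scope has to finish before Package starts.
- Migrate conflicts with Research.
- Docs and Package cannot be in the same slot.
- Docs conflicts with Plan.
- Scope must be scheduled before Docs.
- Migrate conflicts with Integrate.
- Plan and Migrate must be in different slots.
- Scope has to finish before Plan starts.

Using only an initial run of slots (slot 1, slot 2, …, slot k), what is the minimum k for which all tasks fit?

9

The precedence chain requires at least 2 distinct slots.
With at most 1 per slot and 9 tasks, at least 9 slots are needed.
9 works (last occupied slot: 9): for example Integrate=9, Docs=2, Plan=3, Research=8, Handover=6, Scope=1, Package=4, Migrate=5, Deploy=7.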